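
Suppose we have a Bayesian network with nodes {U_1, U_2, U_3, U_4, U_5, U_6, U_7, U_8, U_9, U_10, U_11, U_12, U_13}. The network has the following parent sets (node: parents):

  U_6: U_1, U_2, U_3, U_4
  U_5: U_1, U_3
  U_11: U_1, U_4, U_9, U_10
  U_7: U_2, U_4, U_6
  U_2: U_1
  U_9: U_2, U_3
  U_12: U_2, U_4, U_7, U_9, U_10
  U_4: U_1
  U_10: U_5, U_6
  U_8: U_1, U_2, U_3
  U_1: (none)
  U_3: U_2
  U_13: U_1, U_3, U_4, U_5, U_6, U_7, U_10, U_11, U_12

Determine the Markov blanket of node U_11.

A node's Markov blanket = Pa ∪ Ch ∪ (parents of Ch other than the node itself).
U_11 has parents U_1, U_4, U_9, U_10.
U_11's children: U_13.
Parents of each child, excluding U_11:
  U_13: U_1, U_3, U_4, U_5, U_6, U_7, U_10, U_12
Taking the union gives {U_1, U_3, U_4, U_5, U_6, U_7, U_9, U_10, U_12, U_13}.

{U_1, U_3, U_4, U_5, U_6, U_7, U_9, U_10, U_12, U_13}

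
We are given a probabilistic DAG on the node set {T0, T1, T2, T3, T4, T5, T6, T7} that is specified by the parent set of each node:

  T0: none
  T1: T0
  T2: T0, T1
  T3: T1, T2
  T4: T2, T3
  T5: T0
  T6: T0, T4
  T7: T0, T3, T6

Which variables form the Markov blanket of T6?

{T0, T3, T4, T7}

The Markov blanket of a node is its parents, its children, and the other parents of its children.
T6's parents: T0, T4.
T6's children: T7.
Parents of each child, excluding T6:
  parents(T7) \ {T6} = {T0, T3}.
Union: {T0, T4} ∪ {T7} ∪ {T0, T3} = {T0, T3, T4, T7}.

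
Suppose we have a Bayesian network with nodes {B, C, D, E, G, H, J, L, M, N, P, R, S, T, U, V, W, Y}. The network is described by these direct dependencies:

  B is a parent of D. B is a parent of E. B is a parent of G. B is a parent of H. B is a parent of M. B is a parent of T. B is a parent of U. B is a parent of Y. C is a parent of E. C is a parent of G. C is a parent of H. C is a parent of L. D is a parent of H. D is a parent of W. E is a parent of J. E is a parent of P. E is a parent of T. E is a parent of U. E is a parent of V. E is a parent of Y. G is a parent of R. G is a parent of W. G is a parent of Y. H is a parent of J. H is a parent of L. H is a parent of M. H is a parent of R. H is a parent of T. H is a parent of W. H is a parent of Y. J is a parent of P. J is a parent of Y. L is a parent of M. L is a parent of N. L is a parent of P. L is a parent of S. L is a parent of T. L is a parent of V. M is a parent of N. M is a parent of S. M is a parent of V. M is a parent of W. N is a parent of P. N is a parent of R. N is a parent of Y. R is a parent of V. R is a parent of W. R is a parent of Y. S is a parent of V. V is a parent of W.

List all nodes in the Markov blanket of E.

{B, C, G, H, J, L, M, N, P, R, S, T, U, V, Y}

Parents of E: B, C.
Children of E: J, P, T, U, V, Y.
For each child, the remaining parents (spouses of E):
  J: H
  P: J, L, N
  T: B, H, L
  U: B
  V: L, M, R, S
  Y: B, G, H, J, N, R
So the Markov blanket of E is {B, C, G, H, J, L, M, N, P, R, S, T, U, V, Y}.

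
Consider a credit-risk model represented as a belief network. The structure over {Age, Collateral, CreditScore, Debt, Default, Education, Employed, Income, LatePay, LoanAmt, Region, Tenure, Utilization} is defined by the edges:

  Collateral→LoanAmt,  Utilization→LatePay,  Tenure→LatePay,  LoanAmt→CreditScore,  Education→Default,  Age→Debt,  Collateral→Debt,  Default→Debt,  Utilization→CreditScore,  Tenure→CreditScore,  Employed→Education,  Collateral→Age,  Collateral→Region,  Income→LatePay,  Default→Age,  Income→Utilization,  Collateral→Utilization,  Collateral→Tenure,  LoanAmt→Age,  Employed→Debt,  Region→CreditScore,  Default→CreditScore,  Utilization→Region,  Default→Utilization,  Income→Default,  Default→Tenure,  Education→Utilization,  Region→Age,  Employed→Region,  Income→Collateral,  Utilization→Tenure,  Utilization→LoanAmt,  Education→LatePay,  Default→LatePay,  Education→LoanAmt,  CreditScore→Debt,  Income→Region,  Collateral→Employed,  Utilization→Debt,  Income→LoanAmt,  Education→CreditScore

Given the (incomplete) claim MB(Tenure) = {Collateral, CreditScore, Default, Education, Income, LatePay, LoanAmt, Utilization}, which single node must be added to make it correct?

Region

Tenure has children CreditScore, LatePay.
Tenure's parents: Collateral, Default, Utilization.
Co-parents of Tenure (other parents of its children):
  CreditScore: Default, Education, LoanAmt, Region, Utilization
  LatePay: Default, Education, Income, Utilization
MB(Tenure) = {Collateral, CreditScore, Default, Education, Income, LatePay, LoanAmt, Region, Utilization}.
Comparing with the claimed set, Region is missing.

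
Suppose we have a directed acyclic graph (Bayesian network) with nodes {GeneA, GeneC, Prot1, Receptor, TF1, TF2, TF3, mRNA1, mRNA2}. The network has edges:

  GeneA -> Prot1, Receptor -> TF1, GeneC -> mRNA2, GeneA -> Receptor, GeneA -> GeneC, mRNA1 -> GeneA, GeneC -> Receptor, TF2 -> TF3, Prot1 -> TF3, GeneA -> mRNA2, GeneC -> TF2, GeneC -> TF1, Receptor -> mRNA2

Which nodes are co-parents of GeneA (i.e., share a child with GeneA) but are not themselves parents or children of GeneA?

{}

Children of GeneA: GeneC, Prot1, Receptor, mRNA2.
  GeneC has no other parent.
  Receptor also has parent GeneC.
  Prot1 has no other parent.
  parents(mRNA2) \ {GeneA} = {GeneC, Receptor}.
Excluding nodes already adjacent to GeneA (GeneC, Prot1, Receptor, mRNA1, mRNA2), the co-parent-only contribution is {}.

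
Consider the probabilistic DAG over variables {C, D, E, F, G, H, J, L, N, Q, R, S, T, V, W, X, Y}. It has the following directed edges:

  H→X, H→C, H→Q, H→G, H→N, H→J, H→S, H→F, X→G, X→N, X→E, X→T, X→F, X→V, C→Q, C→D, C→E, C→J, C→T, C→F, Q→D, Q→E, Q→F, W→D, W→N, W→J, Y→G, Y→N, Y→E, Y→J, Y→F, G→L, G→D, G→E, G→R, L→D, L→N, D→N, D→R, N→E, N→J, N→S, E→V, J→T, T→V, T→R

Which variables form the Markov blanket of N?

{C, D, E, G, H, J, L, Q, S, W, X, Y}

By definition, MB(N) is built from N's parents, N's children, and the co-parents of N.
N's parents: D, H, L, W, X, Y.
N's children: E, J, S.
Parents of each child, excluding N:
  E: C, G, Q, X, Y
  J: C, H, W, Y
  S: H
Taking the union gives {C, D, E, G, H, J, L, Q, S, W, X, Y}.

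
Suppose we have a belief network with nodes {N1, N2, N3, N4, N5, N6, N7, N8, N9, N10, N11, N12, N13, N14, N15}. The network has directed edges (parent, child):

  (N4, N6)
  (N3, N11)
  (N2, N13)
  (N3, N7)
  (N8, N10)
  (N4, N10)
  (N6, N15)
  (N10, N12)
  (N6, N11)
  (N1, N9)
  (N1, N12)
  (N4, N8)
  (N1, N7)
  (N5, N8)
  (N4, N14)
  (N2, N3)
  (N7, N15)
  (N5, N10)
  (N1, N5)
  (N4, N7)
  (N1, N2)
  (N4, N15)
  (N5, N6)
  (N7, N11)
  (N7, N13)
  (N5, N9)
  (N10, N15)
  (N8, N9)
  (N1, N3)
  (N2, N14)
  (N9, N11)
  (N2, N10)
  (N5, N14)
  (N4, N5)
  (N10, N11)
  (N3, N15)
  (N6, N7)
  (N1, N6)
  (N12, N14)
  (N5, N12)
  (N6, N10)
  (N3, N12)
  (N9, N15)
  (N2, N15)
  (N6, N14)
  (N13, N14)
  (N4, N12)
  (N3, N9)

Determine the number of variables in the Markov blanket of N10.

12

A node's Markov blanket = Pa ∪ Ch ∪ (parents of Ch other than the node itself).
Pa(N10) = {N2, N4, N5, N6, N8}.
Ch(N10) = {N11, N12, N15}.
Other parents of N10's children:
  parents(N11) \ {N10} = {N3, N6, N7, N9}.
  N12's other parents are N1, N3, N4, N5.
  N15's other parents are N2, N3, N4, N6, N7, N9.
MB(N10) = {N1, N2, N3, N4, N5, N6, N7, N8, N9, N11, N12, N15}, which has 12 nodes.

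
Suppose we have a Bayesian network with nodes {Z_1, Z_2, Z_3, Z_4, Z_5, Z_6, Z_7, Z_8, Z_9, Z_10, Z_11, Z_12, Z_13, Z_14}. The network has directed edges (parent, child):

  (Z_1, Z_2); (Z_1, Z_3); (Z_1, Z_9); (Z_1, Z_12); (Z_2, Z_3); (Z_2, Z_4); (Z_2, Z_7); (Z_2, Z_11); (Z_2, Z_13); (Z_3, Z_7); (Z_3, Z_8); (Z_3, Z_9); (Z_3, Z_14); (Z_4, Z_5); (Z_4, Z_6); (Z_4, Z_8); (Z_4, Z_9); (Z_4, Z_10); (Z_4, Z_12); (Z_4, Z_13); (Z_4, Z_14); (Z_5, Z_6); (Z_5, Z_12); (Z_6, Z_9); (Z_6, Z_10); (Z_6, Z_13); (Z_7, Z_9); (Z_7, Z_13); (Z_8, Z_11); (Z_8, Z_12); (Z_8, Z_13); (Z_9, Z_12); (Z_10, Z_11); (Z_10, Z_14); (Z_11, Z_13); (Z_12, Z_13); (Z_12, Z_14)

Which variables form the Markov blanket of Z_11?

{Z_2, Z_4, Z_6, Z_7, Z_8, Z_10, Z_12, Z_13}

Parents of Z_11: Z_2, Z_8, Z_10.
Ch(Z_11) = {Z_13}.
For each child, the remaining parents (spouses of Z_11):
  parents(Z_13) \ {Z_11} = {Z_2, Z_4, Z_6, Z_7, Z_8, Z_12}.
Taking the union gives {Z_2, Z_4, Z_6, Z_7, Z_8, Z_10, Z_12, Z_13}.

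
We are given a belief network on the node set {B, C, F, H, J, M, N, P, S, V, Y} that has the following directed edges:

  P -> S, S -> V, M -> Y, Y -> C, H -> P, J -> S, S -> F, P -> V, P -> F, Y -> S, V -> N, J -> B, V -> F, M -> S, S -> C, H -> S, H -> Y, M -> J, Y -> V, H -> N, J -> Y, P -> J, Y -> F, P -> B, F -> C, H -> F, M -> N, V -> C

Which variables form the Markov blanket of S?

{C, F, H, J, M, P, V, Y}

Parents of S: H, J, M, P, Y.
S's children: C, F, V.
Parents of each child, excluding S:
  V: P, Y
  F: H, P, V, Y
  C: F, V, Y
Union: {H, J, M, P, Y} ∪ {C, F, V} ∪ {F, H, P, V, Y} = {C, F, H, J, M, P, V, Y}.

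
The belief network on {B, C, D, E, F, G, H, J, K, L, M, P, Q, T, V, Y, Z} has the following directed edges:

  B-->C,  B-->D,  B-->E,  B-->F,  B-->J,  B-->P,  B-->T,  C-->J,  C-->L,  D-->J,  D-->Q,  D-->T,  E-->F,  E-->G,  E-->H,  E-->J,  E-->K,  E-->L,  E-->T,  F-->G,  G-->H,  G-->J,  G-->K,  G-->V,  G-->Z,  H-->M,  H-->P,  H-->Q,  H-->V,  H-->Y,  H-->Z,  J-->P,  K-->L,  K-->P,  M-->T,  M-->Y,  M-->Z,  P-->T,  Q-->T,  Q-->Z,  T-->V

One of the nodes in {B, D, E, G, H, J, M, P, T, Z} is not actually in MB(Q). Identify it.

J

The Markov blanket of a node is its parents, its children, and the other parents of its children.
Q has children T, Z.
Q has parents D, H.
For each child, the remaining parents (spouses of Q):
  T also has parents B, D, E, M, P.
  Z's other parents are G, H, M.
MB(Q) = {B, D, E, G, H, M, P, T, Z}.
J is neither a parent, child, nor co-parent of Q, so it does not belong.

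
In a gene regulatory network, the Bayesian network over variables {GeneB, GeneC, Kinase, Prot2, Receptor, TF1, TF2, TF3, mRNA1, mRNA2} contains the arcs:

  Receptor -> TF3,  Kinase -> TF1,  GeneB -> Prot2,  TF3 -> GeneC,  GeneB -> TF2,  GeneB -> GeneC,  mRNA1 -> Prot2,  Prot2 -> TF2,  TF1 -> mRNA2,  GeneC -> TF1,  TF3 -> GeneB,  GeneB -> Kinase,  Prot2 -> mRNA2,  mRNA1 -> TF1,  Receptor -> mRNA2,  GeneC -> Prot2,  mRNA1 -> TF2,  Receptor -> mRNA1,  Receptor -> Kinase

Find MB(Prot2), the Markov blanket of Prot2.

The Markov blanket of a node is its parents, its children, and the other parents of its children.
Prot2 has parents GeneB, GeneC, mRNA1.
Ch(Prot2) = {TF2, mRNA2}.
For each child, the remaining parents (spouses of Prot2):
  mRNA2: Receptor, TF1
  TF2: GeneB, mRNA1
So the Markov blanket of Prot2 is {GeneB, GeneC, Receptor, TF1, TF2, mRNA1, mRNA2}.

{GeneB, GeneC, Receptor, TF1, TF2, mRNA1, mRNA2}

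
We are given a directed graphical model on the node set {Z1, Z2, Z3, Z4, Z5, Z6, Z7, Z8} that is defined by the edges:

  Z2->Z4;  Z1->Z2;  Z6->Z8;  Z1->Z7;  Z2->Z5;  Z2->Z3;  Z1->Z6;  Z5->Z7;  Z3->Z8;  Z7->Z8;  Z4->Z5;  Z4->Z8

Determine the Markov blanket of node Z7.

{Z1, Z3, Z4, Z5, Z6, Z8}

Children of Z7: Z8.
Z7's parents: Z1, Z5.
Co-parents of Z7 (other parents of its children):
  Z8: Z3, Z4, Z6
MB(Z7) = {Z1, Z3, Z4, Z5, Z6, Z8}.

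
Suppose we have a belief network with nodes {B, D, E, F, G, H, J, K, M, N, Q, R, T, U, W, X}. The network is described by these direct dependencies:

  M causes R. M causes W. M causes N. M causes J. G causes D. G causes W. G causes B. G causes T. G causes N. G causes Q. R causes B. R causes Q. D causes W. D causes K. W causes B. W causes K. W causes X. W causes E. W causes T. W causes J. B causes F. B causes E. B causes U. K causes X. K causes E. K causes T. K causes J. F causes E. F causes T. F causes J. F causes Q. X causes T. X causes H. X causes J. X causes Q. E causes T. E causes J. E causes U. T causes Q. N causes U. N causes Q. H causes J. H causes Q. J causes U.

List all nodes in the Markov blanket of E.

By definition, MB(E) is built from E's parents, E's children, and the co-parents of E.
E's parents: B, F, K, W.
E has children J, T, U.
Other parents of E's children:
  parents(T) \ {E} = {F, G, K, W, X}.
  J's other parents are F, H, K, M, W, X.
  U also has parents B, J, N.
Taking the union gives {B, F, G, H, J, K, M, N, T, U, W, X}.

{B, F, G, H, J, K, M, N, T, U, W, X}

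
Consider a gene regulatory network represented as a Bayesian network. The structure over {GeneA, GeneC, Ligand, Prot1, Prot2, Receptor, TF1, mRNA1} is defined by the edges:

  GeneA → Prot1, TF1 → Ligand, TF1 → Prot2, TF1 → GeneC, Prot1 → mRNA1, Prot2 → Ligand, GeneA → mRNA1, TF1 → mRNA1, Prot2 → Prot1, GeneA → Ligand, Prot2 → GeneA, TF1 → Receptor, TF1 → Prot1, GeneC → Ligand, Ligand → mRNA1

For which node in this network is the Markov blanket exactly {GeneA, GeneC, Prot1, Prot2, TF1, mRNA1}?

Ligand

The target node must have every member of {GeneA, GeneC, Prot1, Prot2, TF1, mRNA1} as a parent, child, or co-parent, and no others.
Parents of Ligand: GeneA, GeneC, Prot2, TF1; children: mRNA1; co-parents: GeneA, Prot1, TF1.
These exactly cover the given set, so the node is Ligand.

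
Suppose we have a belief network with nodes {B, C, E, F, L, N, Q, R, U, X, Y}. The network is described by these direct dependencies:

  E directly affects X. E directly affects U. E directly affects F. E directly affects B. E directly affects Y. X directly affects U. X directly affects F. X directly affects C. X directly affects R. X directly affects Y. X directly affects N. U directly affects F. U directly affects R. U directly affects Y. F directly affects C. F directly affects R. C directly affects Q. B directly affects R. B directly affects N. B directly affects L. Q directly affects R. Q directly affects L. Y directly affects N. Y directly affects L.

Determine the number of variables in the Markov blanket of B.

9

The Markov blanket of a node is its parents, its children, and the other parents of its children.
Pa(B) = {E}.
Children of B: L, N, R.
Parents of each child, excluding B:
  parents(R) \ {B} = {F, Q, U, X}.
  parents(N) \ {B} = {X, Y}.
  parents(L) \ {B} = {Q, Y}.
MB(B) = {E, F, L, N, Q, R, U, X, Y}, which has 9 nodes.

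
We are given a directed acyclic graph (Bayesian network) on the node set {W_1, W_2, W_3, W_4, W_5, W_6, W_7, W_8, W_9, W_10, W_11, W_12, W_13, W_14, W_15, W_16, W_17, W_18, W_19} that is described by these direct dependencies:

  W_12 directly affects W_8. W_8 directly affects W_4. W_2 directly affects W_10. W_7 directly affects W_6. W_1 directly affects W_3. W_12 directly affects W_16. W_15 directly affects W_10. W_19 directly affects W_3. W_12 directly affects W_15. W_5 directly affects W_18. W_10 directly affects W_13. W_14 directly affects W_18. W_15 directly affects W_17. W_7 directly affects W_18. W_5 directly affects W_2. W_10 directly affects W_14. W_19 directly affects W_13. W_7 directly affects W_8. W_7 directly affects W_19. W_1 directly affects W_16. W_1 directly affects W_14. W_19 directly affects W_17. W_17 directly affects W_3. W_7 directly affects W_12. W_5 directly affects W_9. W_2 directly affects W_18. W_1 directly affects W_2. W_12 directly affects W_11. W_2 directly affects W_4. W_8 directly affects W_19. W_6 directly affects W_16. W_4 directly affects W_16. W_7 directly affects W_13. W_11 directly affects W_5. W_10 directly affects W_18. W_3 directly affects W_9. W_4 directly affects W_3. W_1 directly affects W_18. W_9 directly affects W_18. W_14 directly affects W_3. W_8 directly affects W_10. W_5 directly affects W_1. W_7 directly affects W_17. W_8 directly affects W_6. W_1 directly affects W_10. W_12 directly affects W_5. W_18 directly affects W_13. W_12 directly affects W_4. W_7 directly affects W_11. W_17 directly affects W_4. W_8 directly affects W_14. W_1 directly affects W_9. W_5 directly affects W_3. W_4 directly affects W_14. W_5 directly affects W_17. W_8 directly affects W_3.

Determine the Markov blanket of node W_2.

Recall MB(v) = parents ∪ children ∪ spouses, where spouses are the other parents of v's children.
W_2's parents: W_1, W_5.
Children of W_2: W_4, W_10, W_18.
Other parents of W_2's children:
  W_10: W_1, W_8, W_15
  W_4: W_8, W_12, W_17
  W_18: W_1, W_5, W_7, W_9, W_10, W_14
Union: {W_1, W_5} ∪ {W_4, W_10, W_18} ∪ {W_1, W_5, W_7, W_8, W_9, W_10, W_12, W_14, W_15, W_17} = {W_1, W_4, W_5, W_7, W_8, W_9, W_10, W_12, W_14, W_15, W_17, W_18}.

{W_1, W_4, W_5, W_7, W_8, W_9, W_10, W_12, W_14, W_15, W_17, W_18}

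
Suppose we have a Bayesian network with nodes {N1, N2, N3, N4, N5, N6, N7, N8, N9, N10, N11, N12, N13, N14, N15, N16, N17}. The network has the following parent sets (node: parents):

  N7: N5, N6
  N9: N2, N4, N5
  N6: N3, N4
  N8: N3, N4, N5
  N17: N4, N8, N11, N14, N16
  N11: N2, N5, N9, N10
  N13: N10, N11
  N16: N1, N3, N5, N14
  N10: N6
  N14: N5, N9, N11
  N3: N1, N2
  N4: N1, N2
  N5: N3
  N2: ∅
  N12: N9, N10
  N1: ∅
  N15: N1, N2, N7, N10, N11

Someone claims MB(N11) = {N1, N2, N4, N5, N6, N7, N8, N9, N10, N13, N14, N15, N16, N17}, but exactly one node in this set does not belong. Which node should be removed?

By definition, MB(N11) is built from N11's parents, N11's children, and the co-parents of N11.
N11's parents: N2, N5, N9, N10.
N11 has children N13, N14, N15, N17.
Co-parents of N11 (other parents of its children):
  N13's other parent is N10.
  N14's other parents are N5, N9.
  N15's other parents are N1, N2, N7, N10.
  N17's other parents are N4, N8, N14, N16.
MB(N11) = {N1, N2, N4, N5, N7, N8, N9, N10, N13, N14, N15, N16, N17}.
N6 is neither a parent, child, nor co-parent of N11, so it does not belong.

N6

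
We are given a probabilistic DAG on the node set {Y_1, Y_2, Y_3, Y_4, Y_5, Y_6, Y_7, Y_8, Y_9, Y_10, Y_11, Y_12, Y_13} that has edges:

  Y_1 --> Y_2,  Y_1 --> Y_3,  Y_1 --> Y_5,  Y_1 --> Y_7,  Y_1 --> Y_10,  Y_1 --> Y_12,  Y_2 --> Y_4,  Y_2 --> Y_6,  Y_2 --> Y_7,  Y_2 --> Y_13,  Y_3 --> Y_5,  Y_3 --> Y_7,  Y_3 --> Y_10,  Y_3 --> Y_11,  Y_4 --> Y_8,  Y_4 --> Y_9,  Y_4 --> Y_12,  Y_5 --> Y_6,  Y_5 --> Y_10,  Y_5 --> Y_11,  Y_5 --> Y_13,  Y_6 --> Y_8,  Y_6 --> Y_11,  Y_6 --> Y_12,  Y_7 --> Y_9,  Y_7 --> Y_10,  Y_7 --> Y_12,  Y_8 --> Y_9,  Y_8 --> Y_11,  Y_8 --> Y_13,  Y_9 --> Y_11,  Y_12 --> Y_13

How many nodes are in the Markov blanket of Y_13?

4

Y_13's parents: Y_2, Y_5, Y_8, Y_12.
Children of Y_13: none.
Y_13 has no children, so there are no co-parents.
MB(Y_13) = {Y_2, Y_5, Y_8, Y_12}, which has 4 nodes.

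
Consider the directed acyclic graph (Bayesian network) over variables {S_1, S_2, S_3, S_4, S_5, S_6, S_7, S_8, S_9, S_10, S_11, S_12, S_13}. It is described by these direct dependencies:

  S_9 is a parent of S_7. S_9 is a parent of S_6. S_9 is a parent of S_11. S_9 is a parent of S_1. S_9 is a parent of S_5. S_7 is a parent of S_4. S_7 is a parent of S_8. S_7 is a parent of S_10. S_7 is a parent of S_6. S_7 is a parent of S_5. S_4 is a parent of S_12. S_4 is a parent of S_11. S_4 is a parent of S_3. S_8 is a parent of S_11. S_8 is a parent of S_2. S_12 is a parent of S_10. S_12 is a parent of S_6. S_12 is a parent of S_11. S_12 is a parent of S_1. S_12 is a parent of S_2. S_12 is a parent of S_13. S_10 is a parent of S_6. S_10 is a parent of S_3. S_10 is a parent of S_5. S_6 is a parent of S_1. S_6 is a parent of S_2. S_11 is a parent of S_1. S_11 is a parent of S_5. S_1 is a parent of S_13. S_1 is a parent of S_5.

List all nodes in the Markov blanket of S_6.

S_6's parents: S_7, S_9, S_10, S_12.
Ch(S_6) = {S_1, S_2}.
Parents of each child, excluding S_6:
  S_1 also has parents S_9, S_11, S_12.
  S_2's other parents are S_8, S_12.
Taking the union gives {S_1, S_2, S_7, S_8, S_9, S_10, S_11, S_12}.

{S_1, S_2, S_7, S_8, S_9, S_10, S_11, S_12}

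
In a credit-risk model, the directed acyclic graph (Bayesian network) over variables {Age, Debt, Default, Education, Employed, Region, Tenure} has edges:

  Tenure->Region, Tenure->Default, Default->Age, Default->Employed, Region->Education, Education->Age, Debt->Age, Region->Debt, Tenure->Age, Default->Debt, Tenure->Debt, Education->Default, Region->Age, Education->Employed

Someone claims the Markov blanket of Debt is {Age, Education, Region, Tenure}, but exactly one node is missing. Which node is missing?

The Markov blanket of a node is its parents, its children, and the other parents of its children.
Debt has child Age.
Debt has parents Default, Region, Tenure.
Co-parents of Debt (other parents of its children):
  parents(Age) \ {Debt} = {Default, Education, Region, Tenure}.
MB(Debt) = {Age, Default, Education, Region, Tenure}.
Comparing with the claimed set, Default is missing.

Default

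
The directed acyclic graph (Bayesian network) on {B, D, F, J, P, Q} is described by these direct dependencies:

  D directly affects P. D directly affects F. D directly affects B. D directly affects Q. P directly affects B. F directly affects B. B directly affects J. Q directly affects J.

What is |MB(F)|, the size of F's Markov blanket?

F's parents: D.
Ch(F) = {B}.
Co-parents of F (other parents of its children):
  B: D, P
MB(F) = {B, D, P}, which has 3 nodes.

3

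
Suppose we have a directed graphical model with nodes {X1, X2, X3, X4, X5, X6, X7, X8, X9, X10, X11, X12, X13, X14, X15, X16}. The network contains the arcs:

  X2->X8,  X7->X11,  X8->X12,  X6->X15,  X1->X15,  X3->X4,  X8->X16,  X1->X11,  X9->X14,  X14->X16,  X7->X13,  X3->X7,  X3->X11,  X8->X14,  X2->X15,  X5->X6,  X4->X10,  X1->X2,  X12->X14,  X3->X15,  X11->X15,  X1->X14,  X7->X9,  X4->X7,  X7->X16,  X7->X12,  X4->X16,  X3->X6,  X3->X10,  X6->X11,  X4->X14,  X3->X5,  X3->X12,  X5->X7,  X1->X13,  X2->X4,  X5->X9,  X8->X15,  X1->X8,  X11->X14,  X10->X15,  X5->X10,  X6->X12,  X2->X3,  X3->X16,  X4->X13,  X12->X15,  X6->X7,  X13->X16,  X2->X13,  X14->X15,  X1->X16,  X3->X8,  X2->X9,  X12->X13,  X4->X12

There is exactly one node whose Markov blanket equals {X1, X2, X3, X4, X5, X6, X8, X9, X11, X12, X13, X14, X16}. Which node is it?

X7

The target node must have every member of {X1, X2, X3, X4, X5, X6, X8, X9, X11, X12, X13, X14, X16} as a parent, child, or co-parent, and no others.
Parents of X7: X3, X4, X5, X6; children: X9, X11, X12, X13, X16; co-parents: X1, X2, X3, X4, X5, X6, X8, X12, X13, X14.
These exactly cover the given set, so the node is X7.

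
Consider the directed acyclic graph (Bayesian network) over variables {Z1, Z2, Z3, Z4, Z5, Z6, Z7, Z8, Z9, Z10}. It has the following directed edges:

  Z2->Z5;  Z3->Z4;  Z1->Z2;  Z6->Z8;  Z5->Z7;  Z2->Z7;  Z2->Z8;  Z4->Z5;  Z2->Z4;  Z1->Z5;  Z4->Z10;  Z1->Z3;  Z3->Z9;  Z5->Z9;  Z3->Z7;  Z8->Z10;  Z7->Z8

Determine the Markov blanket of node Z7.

{Z2, Z3, Z5, Z6, Z8}

The Markov blanket of a node is its parents, its children, and the other parents of its children.
Children of Z7: Z8.
Pa(Z7) = {Z2, Z3, Z5}.
Co-parents of Z7 (other parents of its children):
  parents(Z8) \ {Z7} = {Z2, Z6}.
MB(Z7) = {Z2, Z3, Z5, Z6, Z8}.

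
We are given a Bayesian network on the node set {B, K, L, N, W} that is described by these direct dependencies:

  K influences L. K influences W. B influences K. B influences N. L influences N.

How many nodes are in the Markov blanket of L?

Pa(L) = {K}.
Ch(L) = {N}.
Co-parents of L (other parents of its children):
  N: B
MB(L) = {B, K, N}, which has 3 nodes.

3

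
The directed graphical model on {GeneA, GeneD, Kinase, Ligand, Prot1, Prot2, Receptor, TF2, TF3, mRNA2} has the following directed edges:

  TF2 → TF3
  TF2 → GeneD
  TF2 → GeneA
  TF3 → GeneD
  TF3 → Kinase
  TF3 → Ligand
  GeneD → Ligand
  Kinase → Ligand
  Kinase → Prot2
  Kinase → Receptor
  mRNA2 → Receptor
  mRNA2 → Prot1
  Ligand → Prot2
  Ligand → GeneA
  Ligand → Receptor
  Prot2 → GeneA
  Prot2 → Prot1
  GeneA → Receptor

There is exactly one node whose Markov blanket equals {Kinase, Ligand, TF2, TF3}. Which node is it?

GeneD

The target node must have every member of {Kinase, Ligand, TF2, TF3} as a parent, child, or co-parent, and no others.
Parents of GeneD: TF2, TF3; children: Ligand; co-parents: Kinase, TF3.
These exactly cover the given set, so the node is GeneD.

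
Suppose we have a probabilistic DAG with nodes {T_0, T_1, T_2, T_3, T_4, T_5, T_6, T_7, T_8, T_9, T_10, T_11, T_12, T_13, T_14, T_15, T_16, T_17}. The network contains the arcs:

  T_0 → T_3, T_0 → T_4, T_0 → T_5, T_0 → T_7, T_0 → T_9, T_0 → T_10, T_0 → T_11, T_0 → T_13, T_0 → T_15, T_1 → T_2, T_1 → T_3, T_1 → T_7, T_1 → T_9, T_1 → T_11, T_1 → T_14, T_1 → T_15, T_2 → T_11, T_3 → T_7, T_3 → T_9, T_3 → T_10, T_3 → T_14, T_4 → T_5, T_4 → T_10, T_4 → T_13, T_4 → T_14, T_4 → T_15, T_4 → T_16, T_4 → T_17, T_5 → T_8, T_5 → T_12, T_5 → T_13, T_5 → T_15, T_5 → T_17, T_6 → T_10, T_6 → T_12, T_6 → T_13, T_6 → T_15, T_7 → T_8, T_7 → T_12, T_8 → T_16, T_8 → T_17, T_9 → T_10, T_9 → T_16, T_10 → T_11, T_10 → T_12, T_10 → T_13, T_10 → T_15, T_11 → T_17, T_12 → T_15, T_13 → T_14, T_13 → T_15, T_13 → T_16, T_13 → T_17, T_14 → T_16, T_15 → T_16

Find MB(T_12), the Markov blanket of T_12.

Pa(T_12) = {T_5, T_6, T_7, T_10}.
T_12's children: T_15.
Other parents of T_12's children:
  parents(T_15) \ {T_12} = {T_0, T_1, T_4, T_5, T_6, T_10, T_13}.
Taking the union gives {T_0, T_1, T_4, T_5, T_6, T_7, T_10, T_13, T_15}.

{T_0, T_1, T_4, T_5, T_6, T_7, T_10, T_13, T_15}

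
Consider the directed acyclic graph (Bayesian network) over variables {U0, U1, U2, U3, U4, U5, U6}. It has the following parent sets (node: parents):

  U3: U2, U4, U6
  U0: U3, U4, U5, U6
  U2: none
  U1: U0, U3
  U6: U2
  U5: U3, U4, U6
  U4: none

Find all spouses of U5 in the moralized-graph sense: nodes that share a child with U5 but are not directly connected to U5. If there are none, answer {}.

Children of U5: U0.
  parents(U0) \ {U5} = {U3, U4, U6}.
Excluding nodes already adjacent to U5 (U0, U3, U4, U6), the co-parent-only contribution is {}.

{}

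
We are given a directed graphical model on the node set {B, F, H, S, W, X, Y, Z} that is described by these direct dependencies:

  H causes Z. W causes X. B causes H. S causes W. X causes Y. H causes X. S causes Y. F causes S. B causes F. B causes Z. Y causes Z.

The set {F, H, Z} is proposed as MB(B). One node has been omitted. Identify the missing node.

Y

Pa(B) = {}.
B has children F, H, Z.
Other parents of B's children:
  F: —
  H: —
  Z: H, Y
MB(B) = {F, H, Y, Z}.
Comparing with the claimed set, Y is missing.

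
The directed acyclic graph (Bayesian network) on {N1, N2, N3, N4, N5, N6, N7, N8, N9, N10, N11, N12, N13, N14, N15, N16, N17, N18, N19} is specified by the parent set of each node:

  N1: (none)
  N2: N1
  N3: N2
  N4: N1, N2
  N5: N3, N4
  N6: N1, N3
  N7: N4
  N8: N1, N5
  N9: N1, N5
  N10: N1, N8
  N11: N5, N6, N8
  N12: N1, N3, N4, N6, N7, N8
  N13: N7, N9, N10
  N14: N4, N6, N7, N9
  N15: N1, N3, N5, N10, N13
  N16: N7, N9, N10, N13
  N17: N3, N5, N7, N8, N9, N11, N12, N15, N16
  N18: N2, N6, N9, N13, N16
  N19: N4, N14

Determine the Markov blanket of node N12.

{N1, N3, N4, N5, N6, N7, N8, N9, N11, N15, N16, N17}

N12 has child N17.
N12 has parents N1, N3, N4, N6, N7, N8.
Parents of each child, excluding N12:
  parents(N17) \ {N12} = {N3, N5, N7, N8, N9, N11, N15, N16}.
Union: {N1, N3, N4, N6, N7, N8} ∪ {N17} ∪ {N3, N5, N7, N8, N9, N11, N15, N16} = {N1, N3, N4, N5, N6, N7, N8, N9, N11, N15, N16, N17}.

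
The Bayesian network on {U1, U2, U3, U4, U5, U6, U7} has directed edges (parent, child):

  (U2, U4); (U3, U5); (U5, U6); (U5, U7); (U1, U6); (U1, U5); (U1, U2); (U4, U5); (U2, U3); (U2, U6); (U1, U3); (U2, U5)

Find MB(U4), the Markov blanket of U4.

Recall MB(v) = parents ∪ children ∪ spouses, where spouses are the other parents of v's children.
Pa(U4) = {U2}.
Children of U4: U5.
Parents of each child, excluding U4:
  U5: U1, U2, U3
So the Markov blanket of U4 is {U1, U2, U3, U5}.

{U1, U2, U3, U5}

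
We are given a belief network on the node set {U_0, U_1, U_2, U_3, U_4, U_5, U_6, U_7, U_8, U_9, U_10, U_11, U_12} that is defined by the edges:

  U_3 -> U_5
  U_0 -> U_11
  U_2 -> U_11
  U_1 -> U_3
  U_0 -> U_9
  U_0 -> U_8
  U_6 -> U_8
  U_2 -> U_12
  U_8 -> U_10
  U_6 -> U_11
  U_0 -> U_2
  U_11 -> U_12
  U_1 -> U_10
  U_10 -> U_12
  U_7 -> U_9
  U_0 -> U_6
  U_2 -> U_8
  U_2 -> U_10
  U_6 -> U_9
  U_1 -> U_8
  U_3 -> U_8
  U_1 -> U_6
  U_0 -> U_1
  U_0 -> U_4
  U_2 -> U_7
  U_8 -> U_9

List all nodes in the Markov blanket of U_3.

{U_0, U_1, U_2, U_5, U_6, U_8}

Parents of U_3: U_1.
U_3's children: U_5, U_8.
Other parents of U_3's children:
  U_5 has no other parent.
  parents(U_8) \ {U_3} = {U_0, U_1, U_2, U_6}.
Union: {U_1} ∪ {U_5, U_8} ∪ {U_0, U_1, U_2, U_6} = {U_0, U_1, U_2, U_5, U_6, U_8}.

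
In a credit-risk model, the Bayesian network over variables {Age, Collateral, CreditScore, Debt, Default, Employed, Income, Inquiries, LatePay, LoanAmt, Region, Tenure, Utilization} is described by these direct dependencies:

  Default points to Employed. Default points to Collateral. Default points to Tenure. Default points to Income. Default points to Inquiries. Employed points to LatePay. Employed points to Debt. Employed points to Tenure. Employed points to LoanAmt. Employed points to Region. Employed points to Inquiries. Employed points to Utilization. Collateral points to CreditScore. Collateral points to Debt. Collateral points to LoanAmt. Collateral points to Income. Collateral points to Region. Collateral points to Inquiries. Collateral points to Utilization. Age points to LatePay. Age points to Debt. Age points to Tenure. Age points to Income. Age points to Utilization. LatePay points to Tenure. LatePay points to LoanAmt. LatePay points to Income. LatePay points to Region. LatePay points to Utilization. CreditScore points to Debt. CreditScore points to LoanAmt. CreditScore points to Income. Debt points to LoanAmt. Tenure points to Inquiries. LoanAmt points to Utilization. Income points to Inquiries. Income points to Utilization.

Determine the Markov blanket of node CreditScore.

Parents of CreditScore: Collateral.
CreditScore's children: Debt, Income, LoanAmt.
Other parents of CreditScore's children:
  Debt also has parents Age, Collateral, Employed.
  LoanAmt also has parents Collateral, Debt, Employed, LatePay.
  parents(Income) \ {CreditScore} = {Age, Collateral, Default, LatePay}.
Taking the union gives {Age, Collateral, Debt, Default, Employed, Income, LatePay, LoanAmt}.

{Age, Collateral, Debt, Default, Employed, Income, LatePay, LoanAmt}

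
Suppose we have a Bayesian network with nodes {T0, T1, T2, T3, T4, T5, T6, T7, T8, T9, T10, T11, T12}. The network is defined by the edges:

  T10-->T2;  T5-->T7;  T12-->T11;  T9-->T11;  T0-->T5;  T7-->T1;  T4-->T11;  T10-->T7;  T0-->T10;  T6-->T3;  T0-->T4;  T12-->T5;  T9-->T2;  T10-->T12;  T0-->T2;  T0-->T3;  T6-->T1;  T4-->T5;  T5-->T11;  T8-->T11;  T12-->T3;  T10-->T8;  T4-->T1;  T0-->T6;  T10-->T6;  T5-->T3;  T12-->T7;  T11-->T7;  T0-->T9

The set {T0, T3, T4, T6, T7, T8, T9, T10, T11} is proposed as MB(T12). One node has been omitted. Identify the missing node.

By definition, MB(T12) is built from T12's parents, T12's children, and the co-parents of T12.
Parents of T12: T10.
Ch(T12) = {T3, T5, T7, T11}.
For each child, the remaining parents (spouses of T12):
  T5: T0, T4
  T11: T4, T5, T8, T9
  T7: T5, T10, T11
  T3: T0, T5, T6
MB(T12) = {T0, T3, T4, T5, T6, T7, T8, T9, T10, T11}.
Comparing with the claimed set, T5 is missing.

T5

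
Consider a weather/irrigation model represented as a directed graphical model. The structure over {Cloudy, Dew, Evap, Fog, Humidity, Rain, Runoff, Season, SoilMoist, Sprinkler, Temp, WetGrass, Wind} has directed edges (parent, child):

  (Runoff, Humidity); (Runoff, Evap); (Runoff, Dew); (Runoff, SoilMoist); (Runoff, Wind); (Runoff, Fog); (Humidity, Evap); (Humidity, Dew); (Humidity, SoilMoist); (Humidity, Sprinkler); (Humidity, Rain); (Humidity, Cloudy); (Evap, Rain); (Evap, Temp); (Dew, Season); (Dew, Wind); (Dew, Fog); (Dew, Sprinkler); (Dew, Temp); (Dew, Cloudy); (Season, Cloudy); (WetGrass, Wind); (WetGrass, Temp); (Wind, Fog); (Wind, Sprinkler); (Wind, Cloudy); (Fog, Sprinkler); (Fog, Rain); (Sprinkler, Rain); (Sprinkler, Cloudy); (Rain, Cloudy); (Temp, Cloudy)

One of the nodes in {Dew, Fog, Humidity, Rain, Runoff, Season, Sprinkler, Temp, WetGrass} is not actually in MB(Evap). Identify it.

By definition, MB(Evap) is built from Evap's parents, Evap's children, and the co-parents of Evap.
Evap's parents: Humidity, Runoff.
Evap's children: Rain, Temp.
Co-parents of Evap (other parents of its children):
  Rain: Fog, Humidity, Sprinkler
  Temp: Dew, WetGrass
MB(Evap) = {Dew, Fog, Humidity, Rain, Runoff, Sprinkler, Temp, WetGrass}.
Season is neither a parent, child, nor co-parent of Evap, so it does not belong.

Season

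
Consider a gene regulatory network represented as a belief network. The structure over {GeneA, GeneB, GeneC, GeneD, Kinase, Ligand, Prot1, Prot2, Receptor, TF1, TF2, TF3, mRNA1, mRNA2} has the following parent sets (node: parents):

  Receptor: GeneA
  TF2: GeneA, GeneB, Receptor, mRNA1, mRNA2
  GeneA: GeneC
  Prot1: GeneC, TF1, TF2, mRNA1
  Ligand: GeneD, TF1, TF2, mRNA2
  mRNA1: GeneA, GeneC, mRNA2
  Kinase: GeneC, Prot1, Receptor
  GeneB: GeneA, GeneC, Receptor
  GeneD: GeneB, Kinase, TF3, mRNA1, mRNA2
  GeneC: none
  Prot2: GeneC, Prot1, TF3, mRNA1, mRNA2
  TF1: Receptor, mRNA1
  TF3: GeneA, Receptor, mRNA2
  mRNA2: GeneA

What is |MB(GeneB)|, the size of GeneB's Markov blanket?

Recall MB(v) = parents ∪ children ∪ spouses, where spouses are the other parents of v's children.
Children of GeneB: GeneD, TF2.
Pa(GeneB) = {GeneA, GeneC, Receptor}.
Other parents of GeneB's children:
  TF2 also has parents GeneA, Receptor, mRNA1, mRNA2.
  GeneD's other parents are Kinase, TF3, mRNA1, mRNA2.
MB(GeneB) = {GeneA, GeneC, GeneD, Kinase, Receptor, TF2, TF3, mRNA1, mRNA2}, which has 9 nodes.

9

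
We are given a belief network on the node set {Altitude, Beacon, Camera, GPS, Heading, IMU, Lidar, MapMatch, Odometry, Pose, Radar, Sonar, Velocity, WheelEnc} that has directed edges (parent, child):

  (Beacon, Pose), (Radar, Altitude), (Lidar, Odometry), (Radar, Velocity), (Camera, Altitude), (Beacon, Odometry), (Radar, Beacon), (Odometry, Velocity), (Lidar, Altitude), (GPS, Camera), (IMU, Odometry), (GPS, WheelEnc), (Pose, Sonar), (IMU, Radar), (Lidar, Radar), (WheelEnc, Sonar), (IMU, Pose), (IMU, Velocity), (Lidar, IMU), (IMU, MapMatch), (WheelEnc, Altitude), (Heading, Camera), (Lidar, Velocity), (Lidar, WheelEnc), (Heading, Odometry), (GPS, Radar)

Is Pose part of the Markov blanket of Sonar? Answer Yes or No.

Yes

Pose is a parent of Sonar.
So Pose ∈ MB(Sonar).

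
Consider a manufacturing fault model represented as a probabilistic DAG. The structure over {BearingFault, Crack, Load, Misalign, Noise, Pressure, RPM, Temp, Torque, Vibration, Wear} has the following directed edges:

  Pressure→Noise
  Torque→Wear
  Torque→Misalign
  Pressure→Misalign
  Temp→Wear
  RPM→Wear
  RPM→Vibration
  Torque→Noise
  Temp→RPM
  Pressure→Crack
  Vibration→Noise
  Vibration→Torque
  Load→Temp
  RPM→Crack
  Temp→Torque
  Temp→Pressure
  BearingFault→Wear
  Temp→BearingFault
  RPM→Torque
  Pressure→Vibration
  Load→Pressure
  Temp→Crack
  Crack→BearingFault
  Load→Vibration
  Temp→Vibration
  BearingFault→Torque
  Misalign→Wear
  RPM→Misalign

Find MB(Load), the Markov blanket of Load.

Pa(Load) = {}.
Load's children: Pressure, Temp, Vibration.
Other parents of Load's children:
  Temp: —
  Pressure: Temp
  Vibration: Pressure, RPM, Temp
MB(Load) = {Pressure, RPM, Temp, Vibration}.

{Pressure, RPM, Temp, Vibration}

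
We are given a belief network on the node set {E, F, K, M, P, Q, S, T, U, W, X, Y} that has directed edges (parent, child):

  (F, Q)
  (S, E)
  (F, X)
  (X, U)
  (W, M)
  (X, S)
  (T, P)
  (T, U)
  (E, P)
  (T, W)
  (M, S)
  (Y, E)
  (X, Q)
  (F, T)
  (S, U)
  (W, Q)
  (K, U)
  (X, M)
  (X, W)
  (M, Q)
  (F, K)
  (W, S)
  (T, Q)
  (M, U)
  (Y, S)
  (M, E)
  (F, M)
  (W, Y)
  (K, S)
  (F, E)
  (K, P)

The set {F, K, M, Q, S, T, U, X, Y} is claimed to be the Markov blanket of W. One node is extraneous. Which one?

Pa(W) = {T, X}.
W has children M, Q, S, Y.
Co-parents of W (other parents of its children):
  M also has parents F, X.
  Q's other parents are F, M, T, X.
  Y: no additional parents.
  parents(S) \ {W} = {K, M, X, Y}.
MB(W) = {F, K, M, Q, S, T, X, Y}.
U is neither a parent, child, nor co-parent of W, so it does not belong.

U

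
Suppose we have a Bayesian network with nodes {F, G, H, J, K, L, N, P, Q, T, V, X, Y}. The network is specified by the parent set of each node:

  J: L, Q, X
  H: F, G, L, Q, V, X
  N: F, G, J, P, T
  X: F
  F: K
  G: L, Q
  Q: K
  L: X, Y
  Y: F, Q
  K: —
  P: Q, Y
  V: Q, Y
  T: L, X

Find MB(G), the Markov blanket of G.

{F, H, J, L, N, P, Q, T, V, X}

Pa(G) = {L, Q}.
G has children H, N.
Other parents of G's children:
  parents(H) \ {G} = {F, L, Q, V, X}.
  N also has parents F, J, P, T.
Union: {L, Q} ∪ {H, N} ∪ {F, J, L, P, Q, T, V, X} = {F, H, J, L, N, P, Q, T, V, X}.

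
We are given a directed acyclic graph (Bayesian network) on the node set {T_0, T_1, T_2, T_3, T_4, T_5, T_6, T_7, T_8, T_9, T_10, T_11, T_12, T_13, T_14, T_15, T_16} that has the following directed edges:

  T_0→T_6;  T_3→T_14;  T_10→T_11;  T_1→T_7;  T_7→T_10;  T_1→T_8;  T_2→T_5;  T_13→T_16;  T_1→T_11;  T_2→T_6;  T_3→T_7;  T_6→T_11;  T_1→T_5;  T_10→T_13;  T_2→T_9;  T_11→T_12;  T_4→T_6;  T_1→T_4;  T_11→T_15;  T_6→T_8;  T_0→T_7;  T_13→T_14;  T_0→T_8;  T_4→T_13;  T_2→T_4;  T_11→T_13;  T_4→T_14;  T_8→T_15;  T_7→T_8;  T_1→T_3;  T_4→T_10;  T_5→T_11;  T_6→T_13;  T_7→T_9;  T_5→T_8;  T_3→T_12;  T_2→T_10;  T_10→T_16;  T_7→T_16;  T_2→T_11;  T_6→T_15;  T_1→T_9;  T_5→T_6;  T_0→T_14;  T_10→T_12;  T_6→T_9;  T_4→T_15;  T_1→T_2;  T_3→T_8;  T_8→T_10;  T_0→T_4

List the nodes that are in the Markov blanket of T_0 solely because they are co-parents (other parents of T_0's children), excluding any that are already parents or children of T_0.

Children of T_0: T_4, T_6, T_7, T_8, T_14.
  T_4: T_1, T_2
  T_6: T_2, T_4, T_5
  T_7: T_1, T_3
  T_8: T_1, T_3, T_5, T_6, T_7
  T_14: T_3, T_4, T_13
Excluding nodes already adjacent to T_0 (T_4, T_6, T_7, T_8, T_14), the co-parent-only contribution is {T_1, T_2, T_3, T_5, T_13}.

{T_1, T_2, T_3, T_5, T_13}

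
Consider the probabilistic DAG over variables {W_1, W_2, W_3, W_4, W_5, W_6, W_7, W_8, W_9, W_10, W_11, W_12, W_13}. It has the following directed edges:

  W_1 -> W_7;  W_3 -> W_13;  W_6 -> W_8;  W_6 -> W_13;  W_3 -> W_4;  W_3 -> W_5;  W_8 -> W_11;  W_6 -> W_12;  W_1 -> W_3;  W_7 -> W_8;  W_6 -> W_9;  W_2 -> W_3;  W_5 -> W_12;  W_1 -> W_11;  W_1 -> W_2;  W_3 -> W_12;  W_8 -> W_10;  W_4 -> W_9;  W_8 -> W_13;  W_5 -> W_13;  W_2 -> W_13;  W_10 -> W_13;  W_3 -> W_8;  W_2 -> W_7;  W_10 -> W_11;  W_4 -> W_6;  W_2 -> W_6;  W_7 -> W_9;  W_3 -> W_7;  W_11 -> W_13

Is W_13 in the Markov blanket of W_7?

Pa(W_7) = {W_1, W_2, W_3}.
W_7's children: W_8, W_9.
For each child, the remaining parents (spouses of W_7):
  W_8's other parents are W_3, W_6.
  W_9 also has parents W_4, W_6.
MB(W_7) = {W_1, W_2, W_3, W_4, W_6, W_8, W_9}; W_13 is not in this set.

No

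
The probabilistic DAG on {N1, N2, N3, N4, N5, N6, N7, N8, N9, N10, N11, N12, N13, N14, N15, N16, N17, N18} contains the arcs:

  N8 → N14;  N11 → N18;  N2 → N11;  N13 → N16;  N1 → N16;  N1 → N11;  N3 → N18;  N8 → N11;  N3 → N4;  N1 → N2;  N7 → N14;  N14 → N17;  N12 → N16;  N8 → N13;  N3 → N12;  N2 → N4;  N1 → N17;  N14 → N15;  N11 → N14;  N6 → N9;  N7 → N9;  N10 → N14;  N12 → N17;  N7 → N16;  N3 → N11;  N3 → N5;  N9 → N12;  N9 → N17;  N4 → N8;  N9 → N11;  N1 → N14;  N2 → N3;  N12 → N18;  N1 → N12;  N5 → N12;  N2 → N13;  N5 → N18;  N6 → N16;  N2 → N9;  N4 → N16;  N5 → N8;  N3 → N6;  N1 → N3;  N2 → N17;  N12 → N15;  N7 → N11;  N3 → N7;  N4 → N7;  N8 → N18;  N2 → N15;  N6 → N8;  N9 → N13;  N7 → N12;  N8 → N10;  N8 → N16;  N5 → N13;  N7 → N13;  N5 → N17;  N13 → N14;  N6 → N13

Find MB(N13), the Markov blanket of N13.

Ch(N13) = {N14, N16}.
Pa(N13) = {N2, N5, N6, N7, N8, N9}.
Other parents of N13's children:
  parents(N14) \ {N13} = {N1, N7, N8, N10, N11}.
  N16's other parents are N1, N4, N6, N7, N8, N12.
Union: {N2, N5, N6, N7, N8, N9} ∪ {N14, N16} ∪ {N1, N4, N6, N7, N8, N10, N11, N12} = {N1, N2, N4, N5, N6, N7, N8, N9, N10, N11, N12, N14, N16}.

{N1, N2, N4, N5, N6, N7, N8, N9, N10, N11, N12, N14, N16}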